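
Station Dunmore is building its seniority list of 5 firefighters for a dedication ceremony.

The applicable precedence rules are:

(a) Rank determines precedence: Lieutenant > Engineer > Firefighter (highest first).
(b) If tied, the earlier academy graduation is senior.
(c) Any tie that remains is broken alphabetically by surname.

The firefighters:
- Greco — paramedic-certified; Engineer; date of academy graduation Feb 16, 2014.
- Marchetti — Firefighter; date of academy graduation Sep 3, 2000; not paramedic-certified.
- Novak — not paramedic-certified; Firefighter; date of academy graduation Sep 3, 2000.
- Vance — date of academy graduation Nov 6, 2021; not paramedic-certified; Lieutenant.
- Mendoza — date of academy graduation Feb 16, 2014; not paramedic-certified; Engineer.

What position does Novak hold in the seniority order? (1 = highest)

By rank: Vance (Lieutenant); then Greco and Mendoza (Engineer); then Marchetti and Novak (Firefighter).
Greco and Mendoza both have date of academy graduation Feb 16, 2014, so the next rule applies.
Among Greco and Mendoza, alphabetically by surname: Greco before Mendoza.
Marchetti and Novak both have date of academy graduation Sep 3, 2000, so the next rule applies.
Among Marchetti and Novak, alphabetically by surname: Marchetti before Novak.
Order: Vance, Greco, Mendoza, Marchetti, Novak. So position 5.

5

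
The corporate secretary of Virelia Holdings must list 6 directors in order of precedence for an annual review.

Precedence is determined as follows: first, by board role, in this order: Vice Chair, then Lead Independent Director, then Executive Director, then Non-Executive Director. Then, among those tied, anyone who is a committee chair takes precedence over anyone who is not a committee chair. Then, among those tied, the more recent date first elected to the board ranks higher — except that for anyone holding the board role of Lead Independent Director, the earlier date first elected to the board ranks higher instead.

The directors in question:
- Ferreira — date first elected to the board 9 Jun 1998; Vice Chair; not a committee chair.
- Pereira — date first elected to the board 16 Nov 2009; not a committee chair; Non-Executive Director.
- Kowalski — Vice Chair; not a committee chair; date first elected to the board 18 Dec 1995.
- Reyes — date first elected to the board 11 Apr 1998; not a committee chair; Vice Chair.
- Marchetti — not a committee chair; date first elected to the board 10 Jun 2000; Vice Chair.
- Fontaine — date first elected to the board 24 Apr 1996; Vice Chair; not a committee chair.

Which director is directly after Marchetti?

By board role: Marchetti, Ferreira, Reyes, Fontaine and Kowalski (Vice Chair); then Pereira (Non-Executive Director).
Marchetti, Ferreira, Reyes, Fontaine and Kowalski are each not a committee chair, so the next rule applies.
Among Marchetti, Ferreira, Reyes, Fontaine and Kowalski, by date first elected to the board (later first): Marchetti (10 Jun 2000) before Ferreira (9 Jun 1998) before Reyes (11 Apr 1998) before Fontaine (24 Apr 1996) before Kowalski (18 Dec 1995).
Order: Marchetti, Ferreira, Reyes, Fontaine, Kowalski, Pereira.

Ferreira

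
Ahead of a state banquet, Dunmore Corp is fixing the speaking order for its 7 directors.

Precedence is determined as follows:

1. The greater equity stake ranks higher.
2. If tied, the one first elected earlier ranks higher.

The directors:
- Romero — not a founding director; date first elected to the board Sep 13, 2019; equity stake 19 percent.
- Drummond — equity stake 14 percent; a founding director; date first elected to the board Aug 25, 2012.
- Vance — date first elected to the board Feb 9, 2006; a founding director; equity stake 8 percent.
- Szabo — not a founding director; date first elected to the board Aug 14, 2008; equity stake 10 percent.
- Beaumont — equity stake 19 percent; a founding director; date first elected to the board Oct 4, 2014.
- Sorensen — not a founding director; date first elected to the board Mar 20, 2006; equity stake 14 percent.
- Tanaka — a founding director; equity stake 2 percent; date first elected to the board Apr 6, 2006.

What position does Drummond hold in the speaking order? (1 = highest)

4

By equity stake (higher first): Beaumont and Romero (both 19 percent); then Sorensen and Drummond (both 14 percent); then Szabo (10 percent); then Vance (8 percent); then Tanaka (2 percent).
Among Beaumont and Romero, by date first elected to the board (earlier first): Beaumont (Oct 4, 2014) before Romero (Sep 13, 2019).
Among Sorensen and Drummond, by date first elected to the board (earlier first): Sorensen (Mar 20, 2006) before Drummond (Aug 25, 2012).
Order: Beaumont, Romero, Sorensen, Drummond, Szabo, Vance, Tanaka. So position 4.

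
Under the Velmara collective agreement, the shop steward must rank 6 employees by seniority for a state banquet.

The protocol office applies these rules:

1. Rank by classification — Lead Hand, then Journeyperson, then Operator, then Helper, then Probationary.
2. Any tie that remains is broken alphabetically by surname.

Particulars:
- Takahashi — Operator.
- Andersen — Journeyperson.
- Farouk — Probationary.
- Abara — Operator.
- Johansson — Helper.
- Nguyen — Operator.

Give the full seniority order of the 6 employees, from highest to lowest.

By classification: Andersen (Journeyperson); then Abara, Nguyen and Takahashi (Operator); then Johansson (Helper); then Farouk (Probationary).
Among Abara, Nguyen and Takahashi, alphabetically by surname: Abara before Nguyen before Takahashi.
Full order: Andersen, Abara, Nguyen, Takahashi, Johansson, Farouk.

Andersen, Abara, Nguyen, Takahashi, Johansson, Farouk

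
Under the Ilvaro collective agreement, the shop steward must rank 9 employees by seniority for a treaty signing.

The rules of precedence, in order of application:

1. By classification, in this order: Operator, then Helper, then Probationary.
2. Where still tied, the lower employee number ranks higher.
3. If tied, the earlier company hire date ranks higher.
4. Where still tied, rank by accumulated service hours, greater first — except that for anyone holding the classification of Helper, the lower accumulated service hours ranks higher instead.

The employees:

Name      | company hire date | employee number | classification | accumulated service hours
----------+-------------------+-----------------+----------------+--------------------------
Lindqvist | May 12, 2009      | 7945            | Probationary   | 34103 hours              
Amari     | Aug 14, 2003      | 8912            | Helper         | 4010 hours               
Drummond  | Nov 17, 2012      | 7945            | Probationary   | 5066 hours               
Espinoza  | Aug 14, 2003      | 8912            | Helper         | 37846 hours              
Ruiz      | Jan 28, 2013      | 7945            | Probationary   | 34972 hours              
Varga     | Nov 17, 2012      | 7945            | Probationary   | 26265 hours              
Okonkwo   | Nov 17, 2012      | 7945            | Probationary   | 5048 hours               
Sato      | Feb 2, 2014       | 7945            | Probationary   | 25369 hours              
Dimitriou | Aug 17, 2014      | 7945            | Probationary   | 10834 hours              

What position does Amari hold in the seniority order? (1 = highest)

1

By classification: Amari and Espinoza (Helper); then Lindqvist, Varga, Drummond, Okonkwo, Ruiz, Sato and Dimitriou (Probationary).
Amari and Espinoza both have employee number 8912, so the next rule applies.
Amari and Espinoza both have company hire date Aug 14, 2003, so the next rule applies.
Among Amari and Espinoza, by accumulated service hours (lower first) (reversed rule for this group): Amari (4010 hours) before Espinoza (37846 hours).
Lindqvist, Varga, Drummond, Okonkwo, Ruiz, Sato and Dimitriou all have employee number 7945, so the next rule applies.
Among Lindqvist, Varga, Drummond, Okonkwo, Ruiz, Sato and Dimitriou, by company hire date (earlier first): Lindqvist (May 12, 2009) before Varga, Drummond and Okonkwo (Nov 17, 2012) before Ruiz (Jan 28, 2013) before Sato (Feb 2, 2014) before Dimitriou (Aug 17, 2014).
Among Varga, Drummond and Okonkwo, by accumulated service hours (higher first): Varga (26265 hours) before Drummond (5066 hours) before Okonkwo (5048 hours).
Order: Amari, Espinoza, Lindqvist, Varga, Drummond, Okonkwo, Ruiz, Sato, Dimitriou. So position 1.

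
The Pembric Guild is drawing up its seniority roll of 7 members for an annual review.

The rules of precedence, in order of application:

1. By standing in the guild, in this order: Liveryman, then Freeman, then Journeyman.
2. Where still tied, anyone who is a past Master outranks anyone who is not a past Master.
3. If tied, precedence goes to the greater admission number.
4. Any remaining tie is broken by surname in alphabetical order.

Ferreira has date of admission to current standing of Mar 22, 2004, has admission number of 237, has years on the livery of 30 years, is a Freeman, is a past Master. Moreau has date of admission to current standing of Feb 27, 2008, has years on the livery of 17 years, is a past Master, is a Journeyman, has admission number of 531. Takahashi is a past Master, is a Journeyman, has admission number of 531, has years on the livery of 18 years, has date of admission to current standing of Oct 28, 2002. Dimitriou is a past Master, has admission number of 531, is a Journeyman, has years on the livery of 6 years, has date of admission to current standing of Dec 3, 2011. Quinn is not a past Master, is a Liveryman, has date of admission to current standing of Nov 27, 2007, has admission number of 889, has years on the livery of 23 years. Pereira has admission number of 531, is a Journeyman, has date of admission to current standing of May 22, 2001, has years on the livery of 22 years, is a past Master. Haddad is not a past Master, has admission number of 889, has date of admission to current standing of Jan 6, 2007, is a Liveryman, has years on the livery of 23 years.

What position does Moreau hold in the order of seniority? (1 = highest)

By standing in the guild: Haddad and Quinn (Liveryman); then Ferreira (Freeman); then Dimitriou, Moreau, Pereira and Takahashi (Journeyman).
Haddad and Quinn are each not a past Master, so the next rule applies.
Haddad and Quinn both have admission number 889, so the next rule applies.
Among Haddad and Quinn, alphabetically by surname: Haddad before Quinn.
Dimitriou, Moreau, Pereira and Takahashi are each a past Master, so the next rule applies.
Dimitriou, Moreau, Pereira and Takahashi all have admission number 531, so the next rule applies.
Among Dimitriou, Moreau, Pereira and Takahashi, alphabetically by surname: Dimitriou before Moreau before Pereira before Takahashi.
Order: Haddad, Quinn, Ferreira, Dimitriou, Moreau, Pereira, Takahashi. So position 5.

5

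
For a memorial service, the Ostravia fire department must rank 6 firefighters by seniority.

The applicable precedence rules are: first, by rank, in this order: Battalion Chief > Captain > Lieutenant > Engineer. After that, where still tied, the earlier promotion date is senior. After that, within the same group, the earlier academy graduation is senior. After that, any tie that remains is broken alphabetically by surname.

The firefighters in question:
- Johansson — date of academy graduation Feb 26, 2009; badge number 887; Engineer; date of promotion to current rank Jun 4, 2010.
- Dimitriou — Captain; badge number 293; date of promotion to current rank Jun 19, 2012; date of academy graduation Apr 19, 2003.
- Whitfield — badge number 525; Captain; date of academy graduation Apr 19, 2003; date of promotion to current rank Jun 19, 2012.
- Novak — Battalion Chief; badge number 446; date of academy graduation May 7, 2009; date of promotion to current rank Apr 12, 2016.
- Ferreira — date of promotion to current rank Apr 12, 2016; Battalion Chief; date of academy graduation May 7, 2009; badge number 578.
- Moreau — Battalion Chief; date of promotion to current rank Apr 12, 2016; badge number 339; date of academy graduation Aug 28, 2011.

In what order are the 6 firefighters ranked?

By rank: Ferreira, Novak and Moreau (Battalion Chief); then Dimitriou and Whitfield (Captain); then Johansson (Engineer).
Ferreira, Novak and Moreau all have date of promotion to current rank Apr 12, 2016, so the next rule applies.
Among Ferreira, Novak and Moreau, by date of academy graduation (earlier first): Ferreira and Novak (May 7, 2009) before Moreau (Aug 28, 2011).
Among Ferreira and Novak, alphabetically by surname: Ferreira before Novak.
Dimitriou and Whitfield both have date of promotion to current rank Jun 19, 2012, so the next rule applies.
Dimitriou and Whitfield both have date of academy graduation Apr 19, 2003, so the next rule applies.
Among Dimitriou and Whitfield, alphabetically by surname: Dimitriou before Whitfield.
Full order: Ferreira, Novak, Moreau, Dimitriou, Whitfield, Johansson.

Ferreira, Novak, Moreau, Dimitriou, Whitfield, Johansson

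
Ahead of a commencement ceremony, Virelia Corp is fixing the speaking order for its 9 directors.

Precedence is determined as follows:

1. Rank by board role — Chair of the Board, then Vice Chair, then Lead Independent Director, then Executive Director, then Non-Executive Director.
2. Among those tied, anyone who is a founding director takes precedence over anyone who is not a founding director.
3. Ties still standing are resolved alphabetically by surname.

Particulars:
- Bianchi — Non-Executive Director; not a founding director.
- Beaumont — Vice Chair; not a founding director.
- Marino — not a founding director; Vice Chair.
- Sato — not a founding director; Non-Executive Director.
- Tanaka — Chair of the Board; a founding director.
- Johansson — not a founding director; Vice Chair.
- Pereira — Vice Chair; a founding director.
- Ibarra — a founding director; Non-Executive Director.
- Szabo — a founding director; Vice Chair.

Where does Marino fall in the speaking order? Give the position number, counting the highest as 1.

6

By board role: Tanaka (Chair of the Board); then Pereira, Szabo, Beaumont, Johansson and Marino (Vice Chair); then Ibarra, Bianchi and Sato (Non-Executive Director).
Among Pereira, Szabo, Beaumont, Johansson and Marino, a founding director before not a founding director: Pereira and Szabo (a founding director) before Beaumont, Johansson and Marino (not a founding director).
Among Pereira and Szabo, alphabetically by surname: Pereira before Szabo.
Among Beaumont, Johansson and Marino, alphabetically by surname: Beaumont before Johansson before Marino.
Among Ibarra, Bianchi and Sato, a founding director before not a founding director: Ibarra (a founding director) before Bianchi and Sato (not a founding director).
Among Bianchi and Sato, alphabetically by surname: Bianchi before Sato.
Order: Tanaka, Pereira, Szabo, Beaumont, Johansson, Marino, Ibarra, Bianchi, Sato. So position 6.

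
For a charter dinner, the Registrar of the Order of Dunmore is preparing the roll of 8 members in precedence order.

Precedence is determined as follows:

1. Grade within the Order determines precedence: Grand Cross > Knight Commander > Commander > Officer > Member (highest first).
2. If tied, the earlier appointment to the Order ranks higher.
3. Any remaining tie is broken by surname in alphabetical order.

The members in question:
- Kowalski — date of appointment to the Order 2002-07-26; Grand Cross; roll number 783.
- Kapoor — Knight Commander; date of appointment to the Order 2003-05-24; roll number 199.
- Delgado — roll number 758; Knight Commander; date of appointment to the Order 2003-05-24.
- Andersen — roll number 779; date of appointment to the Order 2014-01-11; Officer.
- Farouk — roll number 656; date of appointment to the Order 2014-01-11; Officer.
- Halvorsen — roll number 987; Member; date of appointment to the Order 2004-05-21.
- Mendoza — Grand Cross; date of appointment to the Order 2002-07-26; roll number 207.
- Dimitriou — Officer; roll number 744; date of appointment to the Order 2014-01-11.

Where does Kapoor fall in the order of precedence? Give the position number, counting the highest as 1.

4

By grade within the Order: Kowalski and Mendoza (Grand Cross); then Delgado and Kapoor (Knight Commander); then Andersen, Dimitriou and Farouk (Officer); then Halvorsen (Member).
Kowalski and Mendoza both have date of appointment to the Order 2002-07-26, so the next rule applies.
Among Kowalski and Mendoza, alphabetically by surname: Kowalski before Mendoza.
Delgado and Kapoor both have date of appointment to the Order 2003-05-24, so the next rule applies.
Among Delgado and Kapoor, alphabetically by surname: Delgado before Kapoor.
Andersen, Dimitriou and Farouk all have date of appointment to the Order 2014-01-11, so the next rule applies.
Among Andersen, Dimitriou and Farouk, alphabetically by surname: Andersen before Dimitriou before Farouk.
Order: Kowalski, Mendoza, Delgado, Kapoor, Andersen, Dimitriou, Farouk, Halvorsen. So position 4.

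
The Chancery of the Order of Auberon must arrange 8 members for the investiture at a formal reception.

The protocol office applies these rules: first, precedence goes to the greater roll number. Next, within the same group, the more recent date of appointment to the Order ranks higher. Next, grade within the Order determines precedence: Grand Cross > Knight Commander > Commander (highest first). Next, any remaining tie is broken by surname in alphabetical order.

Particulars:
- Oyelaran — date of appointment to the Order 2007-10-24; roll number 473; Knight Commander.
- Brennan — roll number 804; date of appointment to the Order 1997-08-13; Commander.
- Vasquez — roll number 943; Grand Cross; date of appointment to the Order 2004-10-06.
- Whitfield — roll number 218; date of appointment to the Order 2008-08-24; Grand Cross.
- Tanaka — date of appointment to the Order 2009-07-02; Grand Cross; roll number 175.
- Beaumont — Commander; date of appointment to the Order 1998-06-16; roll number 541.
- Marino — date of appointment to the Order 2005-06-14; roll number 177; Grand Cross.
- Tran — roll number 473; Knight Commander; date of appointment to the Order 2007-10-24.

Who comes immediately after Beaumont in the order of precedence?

By roll number (higher first): Vasquez (943); then Brennan (804); then Beaumont (541); then Oyelaran and Tran (both 473); then Whitfield (218); then Marino (177); then Tanaka (175).
Oyelaran and Tran both have date of appointment to the Order 2007-10-24, so the next rule applies.
Oyelaran and Tran are each Knight Commander, so the next rule applies.
Among Oyelaran and Tran, alphabetically by surname: Oyelaran before Tran.
Order: Vasquez, Brennan, Beaumont, Oyelaran, Tran, Whitfield, Marino, Tanaka.

Oyelaran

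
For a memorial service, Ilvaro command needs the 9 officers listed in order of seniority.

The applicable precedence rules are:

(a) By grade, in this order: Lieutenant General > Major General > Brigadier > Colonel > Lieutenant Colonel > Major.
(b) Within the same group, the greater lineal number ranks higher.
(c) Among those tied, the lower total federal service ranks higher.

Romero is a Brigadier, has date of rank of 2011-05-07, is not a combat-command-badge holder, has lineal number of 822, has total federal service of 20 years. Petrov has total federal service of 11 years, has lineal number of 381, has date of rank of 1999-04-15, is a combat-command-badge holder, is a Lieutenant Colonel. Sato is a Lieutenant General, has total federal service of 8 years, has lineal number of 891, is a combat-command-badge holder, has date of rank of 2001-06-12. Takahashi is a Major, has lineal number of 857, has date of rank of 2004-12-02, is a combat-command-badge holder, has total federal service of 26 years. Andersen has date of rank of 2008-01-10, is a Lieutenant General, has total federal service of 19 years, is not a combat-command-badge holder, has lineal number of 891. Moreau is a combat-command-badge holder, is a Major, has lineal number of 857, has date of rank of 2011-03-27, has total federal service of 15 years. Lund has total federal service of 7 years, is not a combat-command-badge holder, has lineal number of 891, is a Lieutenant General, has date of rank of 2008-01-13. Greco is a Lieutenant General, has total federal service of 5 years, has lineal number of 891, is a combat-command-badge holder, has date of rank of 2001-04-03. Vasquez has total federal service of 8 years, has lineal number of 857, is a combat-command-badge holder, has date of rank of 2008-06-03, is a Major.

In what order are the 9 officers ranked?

Greco, Lund, Sato, Andersen, Romero, Petrov, Vasquez, Moreau, Takahashi

By grade: Greco, Lund, Sato and Andersen (Lieutenant General); then Romero (Brigadier); then Petrov (Lieutenant Colonel); then Vasquez, Moreau and Takahashi (Major).
Greco, Lund, Sato and Andersen all have lineal number 891, so the next rule applies.
Among Greco, Lund, Sato and Andersen, by total federal service (lower first): Greco (5 years) before Lund (7 years) before Sato (8 years) before Andersen (19 years).
Vasquez, Moreau and Takahashi all have lineal number 857, so the next rule applies.
Among Vasquez, Moreau and Takahashi, by total federal service (lower first): Vasquez (8 years) before Moreau (15 years) before Takahashi (26 years).
Full order: Greco, Lund, Sato, Andersen, Romero, Petrov, Vasquez, Moreau, Takahashi.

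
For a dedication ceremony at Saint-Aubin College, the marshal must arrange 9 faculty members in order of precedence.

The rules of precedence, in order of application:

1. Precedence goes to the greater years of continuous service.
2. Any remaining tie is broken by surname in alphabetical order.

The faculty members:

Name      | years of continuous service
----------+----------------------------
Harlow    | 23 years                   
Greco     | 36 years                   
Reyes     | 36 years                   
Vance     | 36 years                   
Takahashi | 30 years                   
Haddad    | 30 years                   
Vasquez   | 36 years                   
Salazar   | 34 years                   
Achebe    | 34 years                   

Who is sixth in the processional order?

By years of continuous service (higher first): Greco, Reyes, Vance and Vasquez (each 36 years); then Achebe and Salazar (both 34 years); then Haddad and Takahashi (both 30 years); then Harlow (23 years).
Among Greco, Reyes, Vance and Vasquez, alphabetically by surname: Greco before Reyes before Vance before Vasquez.
Among Achebe and Salazar, alphabetically by surname: Achebe before Salazar.
Among Haddad and Takahashi, alphabetically by surname: Haddad before Takahashi.
Order: Greco, Reyes, Vance, Vasquez, Achebe, Salazar, Haddad, Takahashi, Harlow.

Salazar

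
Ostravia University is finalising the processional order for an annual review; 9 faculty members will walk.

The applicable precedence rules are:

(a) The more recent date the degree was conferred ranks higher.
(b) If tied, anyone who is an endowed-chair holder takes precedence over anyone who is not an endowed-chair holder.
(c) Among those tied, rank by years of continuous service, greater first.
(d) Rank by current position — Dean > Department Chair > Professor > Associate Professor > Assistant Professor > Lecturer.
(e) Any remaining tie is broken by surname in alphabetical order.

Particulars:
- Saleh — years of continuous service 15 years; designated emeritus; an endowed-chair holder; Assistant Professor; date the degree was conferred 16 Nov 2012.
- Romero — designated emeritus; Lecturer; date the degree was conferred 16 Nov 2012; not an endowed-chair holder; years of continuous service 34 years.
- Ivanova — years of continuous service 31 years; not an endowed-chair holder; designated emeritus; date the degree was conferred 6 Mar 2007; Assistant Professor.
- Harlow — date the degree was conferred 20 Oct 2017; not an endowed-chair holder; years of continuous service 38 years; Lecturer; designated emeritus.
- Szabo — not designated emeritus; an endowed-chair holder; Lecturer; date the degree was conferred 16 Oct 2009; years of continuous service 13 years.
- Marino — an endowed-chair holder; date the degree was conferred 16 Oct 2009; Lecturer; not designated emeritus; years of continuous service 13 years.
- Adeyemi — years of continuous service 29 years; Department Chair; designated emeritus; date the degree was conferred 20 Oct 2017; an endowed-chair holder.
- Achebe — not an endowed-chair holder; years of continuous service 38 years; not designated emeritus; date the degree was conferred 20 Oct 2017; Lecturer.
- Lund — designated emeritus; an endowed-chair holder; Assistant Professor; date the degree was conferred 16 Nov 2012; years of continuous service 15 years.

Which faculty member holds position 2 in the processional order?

Achebe

By date the degree was conferred (later first): Adeyemi, Achebe and Harlow (each 20 Oct 2017); then Lund, Saleh and Romero (each 16 Nov 2012); then Marino and Szabo (both 16 Oct 2009); then Ivanova (6 Mar 2007).
Among Adeyemi, Achebe and Harlow, an endowed-chair holder before not an endowed-chair holder: Adeyemi (an endowed-chair holder) before Achebe and Harlow (not an endowed-chair holder).
Achebe and Harlow both have years of continuous service 38 years, so the next rule applies.
Achebe and Harlow are each Lecturer, so the next rule applies.
Among Achebe and Harlow, alphabetically by surname: Achebe before Harlow.
Among Lund, Saleh and Romero, an endowed-chair holder before not an endowed-chair holder: Lund and Saleh (an endowed-chair holder) before Romero (not an endowed-chair holder).
Lund and Saleh both have years of continuous service 15 years, so the next rule applies.
Lund and Saleh are each Assistant Professor, so the next rule applies.
Among Lund and Saleh, alphabetically by surname: Lund before Saleh.
Marino and Szabo are each an endowed-chair holder, so the next rule applies.
Marino and Szabo both have years of continuous service 13 years, so the next rule applies.
Marino and Szabo are each Lecturer, so the next rule applies.
Among Marino and Szabo, alphabetically by surname: Marino before Szabo.
Order: Adeyemi, Achebe, Harlow, Lund, Saleh, Romero, Marino, Szabo, Ivanova.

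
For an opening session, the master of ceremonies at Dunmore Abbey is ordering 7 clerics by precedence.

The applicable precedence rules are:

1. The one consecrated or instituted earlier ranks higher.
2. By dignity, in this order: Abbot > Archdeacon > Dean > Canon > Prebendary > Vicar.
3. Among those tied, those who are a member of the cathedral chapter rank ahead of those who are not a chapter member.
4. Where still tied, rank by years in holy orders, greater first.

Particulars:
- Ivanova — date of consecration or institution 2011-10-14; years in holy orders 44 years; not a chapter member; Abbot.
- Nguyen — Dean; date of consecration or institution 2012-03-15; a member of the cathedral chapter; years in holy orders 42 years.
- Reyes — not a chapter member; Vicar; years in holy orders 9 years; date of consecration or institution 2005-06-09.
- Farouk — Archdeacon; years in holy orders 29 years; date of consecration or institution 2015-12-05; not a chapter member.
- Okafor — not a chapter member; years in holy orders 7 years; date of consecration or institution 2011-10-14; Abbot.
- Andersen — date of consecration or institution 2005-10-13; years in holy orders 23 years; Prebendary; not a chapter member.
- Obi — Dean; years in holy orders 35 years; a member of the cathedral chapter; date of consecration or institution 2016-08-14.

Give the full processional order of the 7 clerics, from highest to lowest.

By date of consecration or institution (earlier first): Reyes (2005-06-09); then Andersen (2005-10-13); then Ivanova and Okafor (both 2011-10-14); then Nguyen (2012-03-15); then Farouk (2015-12-05); then Obi (2016-08-14).
Ivanova and Okafor are each Abbot, so the next rule applies.
Ivanova and Okafor are each not a chapter member, so the next rule applies.
Among Ivanova and Okafor, by years in holy orders (higher first): Ivanova (44 years) before Okafor (7 years).
Full order: Reyes, Andersen, Ivanova, Okafor, Nguyen, Farouk, Obi.

Reyes, Andersen, Ivanova, Okafor, Nguyen, Farouk, Obi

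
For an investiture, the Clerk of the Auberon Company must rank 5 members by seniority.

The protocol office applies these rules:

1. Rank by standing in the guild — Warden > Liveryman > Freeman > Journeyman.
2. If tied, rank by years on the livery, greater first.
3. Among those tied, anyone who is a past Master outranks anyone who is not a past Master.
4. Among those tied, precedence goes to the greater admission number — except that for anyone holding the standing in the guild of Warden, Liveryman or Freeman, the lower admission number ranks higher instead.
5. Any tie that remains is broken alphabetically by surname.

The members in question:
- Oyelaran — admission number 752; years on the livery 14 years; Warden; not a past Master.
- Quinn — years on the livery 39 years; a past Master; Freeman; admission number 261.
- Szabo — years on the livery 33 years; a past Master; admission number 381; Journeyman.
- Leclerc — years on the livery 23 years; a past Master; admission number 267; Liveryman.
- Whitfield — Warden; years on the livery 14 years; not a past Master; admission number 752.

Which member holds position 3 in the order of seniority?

By standing in the guild: Oyelaran and Whitfield (Warden); then Leclerc (Liveryman); then Quinn (Freeman); then Szabo (Journeyman).
Oyelaran and Whitfield both have years on the livery 14 years, so the next rule applies.
Oyelaran and Whitfield are each not a past Master, so the next rule applies.
Oyelaran and Whitfield both have admission number 752, so the next rule applies.
Among Oyelaran and Whitfield, alphabetically by surname: Oyelaran before Whitfield.
Order: Oyelaran, Whitfield, Leclerc, Quinn, Szabo.

Leclerc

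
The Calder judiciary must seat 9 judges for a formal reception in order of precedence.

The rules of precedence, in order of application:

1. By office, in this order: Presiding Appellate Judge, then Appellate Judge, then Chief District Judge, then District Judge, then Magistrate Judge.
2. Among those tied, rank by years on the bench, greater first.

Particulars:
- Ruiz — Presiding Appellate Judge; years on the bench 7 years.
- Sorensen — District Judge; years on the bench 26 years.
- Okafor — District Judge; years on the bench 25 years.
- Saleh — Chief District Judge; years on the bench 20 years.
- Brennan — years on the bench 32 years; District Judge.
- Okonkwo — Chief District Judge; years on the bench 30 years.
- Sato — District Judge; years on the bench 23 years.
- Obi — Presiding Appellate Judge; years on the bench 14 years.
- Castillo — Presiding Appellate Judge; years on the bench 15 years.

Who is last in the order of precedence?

By office: Castillo, Obi and Ruiz (Presiding Appellate Judge); then Okonkwo and Saleh (Chief District Judge); then Brennan, Sorensen, Okafor and Sato (District Judge).
Among Castillo, Obi and Ruiz, by years on the bench (higher first): Castillo (15 years) before Obi (14 years) before Ruiz (7 years).
Among Okonkwo and Saleh, by years on the bench (higher first): Okonkwo (30 years) before Saleh (20 years).
Among Brennan, Sorensen, Okafor and Sato, by years on the bench (higher first): Brennan (32 years) before Sorensen (26 years) before Okafor (25 years) before Sato (23 years).
Order: Castillo, Obi, Ruiz, Okonkwo, Saleh, Brennan, Sorensen, Okafor, Sato.

Sato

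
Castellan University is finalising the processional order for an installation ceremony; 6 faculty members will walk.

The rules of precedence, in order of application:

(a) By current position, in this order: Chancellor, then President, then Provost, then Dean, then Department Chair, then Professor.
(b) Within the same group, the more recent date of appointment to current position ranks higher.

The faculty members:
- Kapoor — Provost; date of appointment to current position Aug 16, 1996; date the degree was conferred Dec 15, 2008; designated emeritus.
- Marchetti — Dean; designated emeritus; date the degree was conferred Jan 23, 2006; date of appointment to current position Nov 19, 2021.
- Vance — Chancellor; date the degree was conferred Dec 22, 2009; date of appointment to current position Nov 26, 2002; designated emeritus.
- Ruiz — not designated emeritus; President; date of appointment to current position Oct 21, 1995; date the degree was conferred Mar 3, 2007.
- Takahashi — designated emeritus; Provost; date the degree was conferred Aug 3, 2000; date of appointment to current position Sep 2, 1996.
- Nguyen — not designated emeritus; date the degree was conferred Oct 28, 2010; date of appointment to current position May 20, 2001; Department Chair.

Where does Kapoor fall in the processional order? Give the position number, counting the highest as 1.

By current position: Vance (Chancellor); then Ruiz (President); then Takahashi and Kapoor (Provost); then Marchetti (Dean); then Nguyen (Department Chair).
Among Takahashi and Kapoor, by date of appointment to current position (later first): Takahashi (Sep 2, 1996) before Kapoor (Aug 16, 1996).
Order: Vance, Ruiz, Takahashi, Kapoor, Marchetti, Nguyen. So position 4.

4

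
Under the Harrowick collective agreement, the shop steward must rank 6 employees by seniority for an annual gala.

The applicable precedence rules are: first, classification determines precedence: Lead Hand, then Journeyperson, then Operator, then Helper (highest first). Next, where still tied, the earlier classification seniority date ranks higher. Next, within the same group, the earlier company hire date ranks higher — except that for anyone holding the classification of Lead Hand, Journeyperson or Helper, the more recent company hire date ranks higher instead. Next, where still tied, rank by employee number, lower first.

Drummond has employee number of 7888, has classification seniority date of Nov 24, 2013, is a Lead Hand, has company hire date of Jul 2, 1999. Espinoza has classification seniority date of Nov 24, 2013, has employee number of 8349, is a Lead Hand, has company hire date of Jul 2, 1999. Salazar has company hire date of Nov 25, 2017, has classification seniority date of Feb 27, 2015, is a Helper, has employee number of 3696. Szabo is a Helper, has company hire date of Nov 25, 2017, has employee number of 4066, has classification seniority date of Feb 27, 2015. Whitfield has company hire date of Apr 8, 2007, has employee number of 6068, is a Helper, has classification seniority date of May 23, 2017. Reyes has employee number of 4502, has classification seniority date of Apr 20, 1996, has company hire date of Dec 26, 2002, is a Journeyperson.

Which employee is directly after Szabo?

By classification: Drummond and Espinoza (Lead Hand); then Reyes (Journeyperson); then Salazar, Szabo and Whitfield (Helper).
Drummond and Espinoza both have classification seniority date Nov 24, 2013, so the next rule applies.
Drummond and Espinoza both have company hire date Jul 2, 1999, so the next rule applies.
Among Drummond and Espinoza, by employee number (lower first): Drummond (7888) before Espinoza (8349).
Among Salazar, Szabo and Whitfield, by classification seniority date (earlier first): Salazar and Szabo (Feb 27, 2015) before Whitfield (May 23, 2017).
Salazar and Szabo both have company hire date Nov 25, 2017, so the next rule applies.
Among Salazar and Szabo, by employee number (lower first): Salazar (3696) before Szabo (4066).
Order: Drummond, Espinoza, Reyes, Salazar, Szabo, Whitfield.

Whitfield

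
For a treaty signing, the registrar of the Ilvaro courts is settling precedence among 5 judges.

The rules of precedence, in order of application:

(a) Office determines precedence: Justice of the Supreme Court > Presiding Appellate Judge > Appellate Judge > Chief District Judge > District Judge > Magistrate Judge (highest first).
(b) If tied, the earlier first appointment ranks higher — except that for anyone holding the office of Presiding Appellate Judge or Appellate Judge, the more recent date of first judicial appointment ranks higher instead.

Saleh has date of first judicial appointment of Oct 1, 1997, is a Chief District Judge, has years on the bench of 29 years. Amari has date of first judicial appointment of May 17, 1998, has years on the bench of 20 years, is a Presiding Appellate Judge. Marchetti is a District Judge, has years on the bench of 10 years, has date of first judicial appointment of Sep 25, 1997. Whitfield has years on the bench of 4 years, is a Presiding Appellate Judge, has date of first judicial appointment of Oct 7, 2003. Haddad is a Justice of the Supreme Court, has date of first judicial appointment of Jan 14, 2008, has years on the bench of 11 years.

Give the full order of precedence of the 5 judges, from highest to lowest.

Haddad, Whitfield, Amari, Saleh, Marchetti

By office: Haddad (Justice of the Supreme Court); then Whitfield and Amari (Presiding Appellate Judge); then Saleh (Chief District Judge); then Marchetti (District Judge).
Among Whitfield and Amari, by date of first judicial appointment (later first) (reversed rule for this group): Whitfield (Oct 7, 2003) before Amari (May 17, 1998).
Full order: Haddad, Whitfield, Amari, Saleh, Marchetti.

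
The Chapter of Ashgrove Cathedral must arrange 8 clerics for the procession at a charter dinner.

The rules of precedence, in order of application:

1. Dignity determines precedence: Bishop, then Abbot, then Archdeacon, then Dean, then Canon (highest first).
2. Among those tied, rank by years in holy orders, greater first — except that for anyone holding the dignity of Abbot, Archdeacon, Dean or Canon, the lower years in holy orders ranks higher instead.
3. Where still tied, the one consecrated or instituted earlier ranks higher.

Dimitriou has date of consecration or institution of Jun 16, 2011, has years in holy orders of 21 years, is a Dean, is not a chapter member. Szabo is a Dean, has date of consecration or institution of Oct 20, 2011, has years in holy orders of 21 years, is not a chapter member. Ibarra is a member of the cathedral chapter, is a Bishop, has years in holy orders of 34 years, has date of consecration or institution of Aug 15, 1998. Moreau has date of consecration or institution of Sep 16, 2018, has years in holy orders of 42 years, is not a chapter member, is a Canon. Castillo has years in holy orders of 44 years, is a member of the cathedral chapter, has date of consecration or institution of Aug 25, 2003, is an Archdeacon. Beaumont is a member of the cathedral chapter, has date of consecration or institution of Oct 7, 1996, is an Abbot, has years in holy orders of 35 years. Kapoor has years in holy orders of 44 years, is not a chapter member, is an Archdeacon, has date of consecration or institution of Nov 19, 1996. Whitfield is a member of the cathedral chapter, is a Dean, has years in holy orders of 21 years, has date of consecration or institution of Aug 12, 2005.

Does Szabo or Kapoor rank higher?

By dignity: Ibarra (Bishop); then Beaumont (Abbot); then Kapoor and Castillo (Archdeacon); then Whitfield, Dimitriou and Szabo (Dean); then Moreau (Canon).
Kapoor and Castillo both have years in holy orders 44 years, so the next rule applies.
Among Kapoor and Castillo, by date of consecration or institution (earlier first): Kapoor (Nov 19, 1996) before Castillo (Aug 25, 2003).
Whitfield, Dimitriou and Szabo all have years in holy orders 21 years, so the next rule applies.
Among Whitfield, Dimitriou and Szabo, by date of consecration or institution (earlier first): Whitfield (Aug 12, 2005) before Dimitriou (Jun 16, 2011) before Szabo (Oct 20, 2011).
So Kapoor takes precedence.

Kapoor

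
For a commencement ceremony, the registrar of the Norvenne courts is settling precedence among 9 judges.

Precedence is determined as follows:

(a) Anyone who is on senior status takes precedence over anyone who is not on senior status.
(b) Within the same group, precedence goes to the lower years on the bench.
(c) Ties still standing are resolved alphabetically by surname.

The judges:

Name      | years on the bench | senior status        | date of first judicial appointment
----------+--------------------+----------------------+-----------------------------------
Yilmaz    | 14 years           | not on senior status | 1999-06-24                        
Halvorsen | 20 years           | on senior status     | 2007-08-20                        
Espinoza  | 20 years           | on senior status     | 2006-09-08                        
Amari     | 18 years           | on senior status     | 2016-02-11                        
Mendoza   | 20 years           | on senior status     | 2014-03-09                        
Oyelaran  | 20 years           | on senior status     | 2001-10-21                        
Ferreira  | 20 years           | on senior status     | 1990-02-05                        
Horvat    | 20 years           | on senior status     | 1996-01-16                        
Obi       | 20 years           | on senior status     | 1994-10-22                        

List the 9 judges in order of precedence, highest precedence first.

By the first rule: Amari, Espinoza, Ferreira, Halvorsen, Horvat, Mendoza, Obi and Oyelaran (each on senior status); then Yilmaz (not on senior status).
Among Amari, Espinoza, Ferreira, Halvorsen, Horvat, Mendoza, Obi and Oyelaran, by years on the bench (lower first): Amari (18 years) before Espinoza, Ferreira, Halvorsen, Horvat, Mendoza, Obi and Oyelaran (20 years).
Among Espinoza, Ferreira, Halvorsen, Horvat, Mendoza, Obi and Oyelaran, alphabetically by surname: Espinoza before Ferreira before Halvorsen before Horvat before Mendoza before Obi before Oyelaran.
Full order: Amari, Espinoza, Ferreira, Halvorsen, Horvat, Mendoza, Obi, Oyelaran, Yilmaz.

Amari, Espinoza, Ferreira, Halvorsen, Horvat, Mendoza, Obi, Oyelaran, Yilmaz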